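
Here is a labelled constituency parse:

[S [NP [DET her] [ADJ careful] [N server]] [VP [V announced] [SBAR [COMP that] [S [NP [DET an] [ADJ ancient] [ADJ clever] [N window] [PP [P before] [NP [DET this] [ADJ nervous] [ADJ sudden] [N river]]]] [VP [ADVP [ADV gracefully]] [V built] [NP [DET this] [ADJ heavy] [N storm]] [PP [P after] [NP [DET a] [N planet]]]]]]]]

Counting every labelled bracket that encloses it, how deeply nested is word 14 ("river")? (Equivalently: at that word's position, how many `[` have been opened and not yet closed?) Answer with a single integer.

8

The word sits inside N, which is inside NP, inside PP, inside NP, inside S, inside SBAR, inside VP, inside S — 8 brackets in all.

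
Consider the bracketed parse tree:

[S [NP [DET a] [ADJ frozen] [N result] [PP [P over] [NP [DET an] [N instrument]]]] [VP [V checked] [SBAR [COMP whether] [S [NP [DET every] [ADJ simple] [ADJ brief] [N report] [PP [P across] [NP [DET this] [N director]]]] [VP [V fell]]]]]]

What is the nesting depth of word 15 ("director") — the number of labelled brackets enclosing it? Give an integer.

8

The word sits inside N, which is inside NP, inside PP, inside NP, inside S, inside SBAR, inside VP, inside S — 8 brackets in all.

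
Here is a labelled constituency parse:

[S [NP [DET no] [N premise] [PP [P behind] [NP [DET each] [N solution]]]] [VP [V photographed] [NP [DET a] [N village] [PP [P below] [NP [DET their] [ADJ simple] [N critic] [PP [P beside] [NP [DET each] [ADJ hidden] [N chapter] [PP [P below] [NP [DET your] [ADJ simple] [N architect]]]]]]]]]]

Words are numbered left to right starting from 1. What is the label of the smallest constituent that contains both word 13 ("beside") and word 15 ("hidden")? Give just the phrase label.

The smallest bracket enclosing both words is [PP beside each hidden chapter below your simple architect], so the label is PP.

PP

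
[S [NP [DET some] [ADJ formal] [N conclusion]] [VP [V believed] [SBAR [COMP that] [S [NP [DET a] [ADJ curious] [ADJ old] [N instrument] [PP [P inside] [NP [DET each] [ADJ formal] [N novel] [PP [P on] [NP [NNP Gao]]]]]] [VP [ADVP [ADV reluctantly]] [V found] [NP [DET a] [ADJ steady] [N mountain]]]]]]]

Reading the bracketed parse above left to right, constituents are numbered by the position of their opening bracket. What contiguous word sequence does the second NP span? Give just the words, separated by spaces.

a curious old instrument inside each formal novel on Gao

The NP opening brackets appear, in order, over: "some formal conclusion"; "a curious old instrument inside each formal novel on Gao"; "each formal novel on Gao"; "Gao"; "a steady mountain". The second one spans "a curious old instrument inside each formal novel on Gao".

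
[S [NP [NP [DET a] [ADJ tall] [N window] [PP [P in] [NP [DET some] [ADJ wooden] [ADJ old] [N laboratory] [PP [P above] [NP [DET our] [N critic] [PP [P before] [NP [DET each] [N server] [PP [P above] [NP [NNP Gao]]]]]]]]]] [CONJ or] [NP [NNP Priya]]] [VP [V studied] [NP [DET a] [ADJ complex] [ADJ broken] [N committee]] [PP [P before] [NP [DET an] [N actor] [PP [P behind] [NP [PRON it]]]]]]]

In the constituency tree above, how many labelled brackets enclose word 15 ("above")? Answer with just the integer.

The word sits inside P, which is inside PP, inside NP, inside PP, inside NP, inside PP, inside NP, inside PP, inside NP, inside NP, inside S — 11 brackets in all.

11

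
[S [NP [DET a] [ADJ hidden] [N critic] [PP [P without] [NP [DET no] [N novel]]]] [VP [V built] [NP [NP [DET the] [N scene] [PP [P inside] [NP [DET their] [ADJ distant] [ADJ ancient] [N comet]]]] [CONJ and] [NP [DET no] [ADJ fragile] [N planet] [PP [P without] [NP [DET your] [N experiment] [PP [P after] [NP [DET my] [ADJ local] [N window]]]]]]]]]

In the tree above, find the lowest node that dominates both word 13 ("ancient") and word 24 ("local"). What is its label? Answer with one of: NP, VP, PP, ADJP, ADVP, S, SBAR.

NP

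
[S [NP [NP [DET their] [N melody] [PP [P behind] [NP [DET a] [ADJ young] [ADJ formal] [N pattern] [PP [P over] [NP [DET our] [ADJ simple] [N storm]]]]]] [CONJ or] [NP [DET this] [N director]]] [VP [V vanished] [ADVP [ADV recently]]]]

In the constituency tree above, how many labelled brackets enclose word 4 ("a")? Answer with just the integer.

6

The word sits inside DET, which is inside NP, inside PP, inside NP, inside NP, inside S — 6 brackets in all.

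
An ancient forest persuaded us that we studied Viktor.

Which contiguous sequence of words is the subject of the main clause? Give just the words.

an ancient forest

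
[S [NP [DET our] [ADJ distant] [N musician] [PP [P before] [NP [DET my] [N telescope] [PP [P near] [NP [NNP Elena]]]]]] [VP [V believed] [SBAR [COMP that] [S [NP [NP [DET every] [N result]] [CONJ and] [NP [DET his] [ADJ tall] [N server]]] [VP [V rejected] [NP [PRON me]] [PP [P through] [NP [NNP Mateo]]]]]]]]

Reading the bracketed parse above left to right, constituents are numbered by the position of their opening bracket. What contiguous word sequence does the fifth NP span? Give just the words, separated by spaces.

every result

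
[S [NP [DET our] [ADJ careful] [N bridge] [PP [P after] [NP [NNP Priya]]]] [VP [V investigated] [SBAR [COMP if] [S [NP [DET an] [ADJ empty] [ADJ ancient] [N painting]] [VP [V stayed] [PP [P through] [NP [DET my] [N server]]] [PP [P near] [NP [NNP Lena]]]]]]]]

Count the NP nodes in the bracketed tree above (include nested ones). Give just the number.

5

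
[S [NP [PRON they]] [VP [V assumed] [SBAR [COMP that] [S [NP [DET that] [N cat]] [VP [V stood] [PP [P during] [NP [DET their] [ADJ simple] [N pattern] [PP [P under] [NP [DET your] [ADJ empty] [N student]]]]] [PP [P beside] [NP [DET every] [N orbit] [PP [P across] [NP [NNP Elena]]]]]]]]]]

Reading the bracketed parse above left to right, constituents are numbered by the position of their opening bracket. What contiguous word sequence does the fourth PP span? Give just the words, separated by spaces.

In left-to-right order the PP constituents are "during their simple pattern under your empty student"; "under your empty student"; "beside every orbit across Elena"; "across Elena". Number 4 is "across Elena".

across Elena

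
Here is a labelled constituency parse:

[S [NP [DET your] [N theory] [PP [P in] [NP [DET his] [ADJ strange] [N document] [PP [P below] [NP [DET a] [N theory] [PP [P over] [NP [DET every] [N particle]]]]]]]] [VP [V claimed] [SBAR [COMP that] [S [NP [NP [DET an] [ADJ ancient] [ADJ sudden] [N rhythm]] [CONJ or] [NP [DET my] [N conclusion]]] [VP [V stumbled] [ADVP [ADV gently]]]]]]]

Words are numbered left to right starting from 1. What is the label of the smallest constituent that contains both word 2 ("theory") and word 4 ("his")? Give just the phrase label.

NP

The smallest bracket enclosing both words is [NP your theory in his strange document below a theory over every particle], so the label is NP.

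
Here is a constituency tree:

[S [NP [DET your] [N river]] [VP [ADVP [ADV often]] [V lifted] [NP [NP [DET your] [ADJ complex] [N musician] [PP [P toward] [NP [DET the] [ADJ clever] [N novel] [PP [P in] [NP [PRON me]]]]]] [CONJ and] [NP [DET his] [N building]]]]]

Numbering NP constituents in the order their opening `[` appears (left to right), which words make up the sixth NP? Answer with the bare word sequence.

his building

Opening `[NP` markers occur at word positions 1, 5, 5, 9, 13, 15; the sixth of these opens the constituent [NP his building].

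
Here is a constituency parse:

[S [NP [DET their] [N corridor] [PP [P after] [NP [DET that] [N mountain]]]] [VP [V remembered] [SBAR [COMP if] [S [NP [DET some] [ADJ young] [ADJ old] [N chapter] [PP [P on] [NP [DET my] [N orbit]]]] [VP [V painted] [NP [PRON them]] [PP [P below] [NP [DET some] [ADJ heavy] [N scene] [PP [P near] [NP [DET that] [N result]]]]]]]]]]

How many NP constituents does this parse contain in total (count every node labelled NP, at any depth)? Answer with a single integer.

7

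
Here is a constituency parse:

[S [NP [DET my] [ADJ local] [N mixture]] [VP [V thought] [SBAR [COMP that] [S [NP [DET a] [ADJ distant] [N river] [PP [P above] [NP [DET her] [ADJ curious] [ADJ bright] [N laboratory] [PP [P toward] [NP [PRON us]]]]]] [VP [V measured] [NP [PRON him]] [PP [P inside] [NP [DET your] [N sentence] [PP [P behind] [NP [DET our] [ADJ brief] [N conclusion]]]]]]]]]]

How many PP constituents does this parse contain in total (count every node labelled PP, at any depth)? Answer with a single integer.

4

The PP constituents are: [PP above her curious bright laboratory toward us]; [PP toward us]; [PP inside your sentence behind our brief conclusion]; [PP behind our brief conclusion]. Total: 4.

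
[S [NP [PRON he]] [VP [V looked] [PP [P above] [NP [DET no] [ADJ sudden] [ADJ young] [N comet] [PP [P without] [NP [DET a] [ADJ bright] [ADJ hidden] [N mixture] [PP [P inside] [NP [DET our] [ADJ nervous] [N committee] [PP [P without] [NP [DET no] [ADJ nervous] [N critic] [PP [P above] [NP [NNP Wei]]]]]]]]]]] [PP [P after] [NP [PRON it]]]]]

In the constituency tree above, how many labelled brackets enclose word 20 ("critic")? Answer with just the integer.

11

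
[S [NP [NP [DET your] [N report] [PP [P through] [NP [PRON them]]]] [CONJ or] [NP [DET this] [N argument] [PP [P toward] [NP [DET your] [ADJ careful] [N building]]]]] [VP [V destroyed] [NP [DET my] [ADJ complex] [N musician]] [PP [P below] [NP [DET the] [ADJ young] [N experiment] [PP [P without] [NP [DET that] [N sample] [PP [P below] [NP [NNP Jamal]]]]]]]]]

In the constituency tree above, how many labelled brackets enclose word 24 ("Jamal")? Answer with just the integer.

9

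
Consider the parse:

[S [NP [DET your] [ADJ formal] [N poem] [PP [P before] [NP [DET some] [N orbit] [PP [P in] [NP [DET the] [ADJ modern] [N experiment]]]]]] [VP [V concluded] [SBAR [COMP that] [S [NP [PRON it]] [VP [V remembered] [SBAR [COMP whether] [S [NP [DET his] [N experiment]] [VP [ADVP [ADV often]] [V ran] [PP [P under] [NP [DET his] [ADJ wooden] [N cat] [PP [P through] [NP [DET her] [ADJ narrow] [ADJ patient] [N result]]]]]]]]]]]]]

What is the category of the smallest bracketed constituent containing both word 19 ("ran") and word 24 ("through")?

Word 19 lies under S → VP → SBAR → S → VP → SBAR → S → VP → V; word 24 lies under S → VP → SBAR → S → VP → SBAR → S → VP → PP → NP → PP → P. The lowest shared node is the VP.

VP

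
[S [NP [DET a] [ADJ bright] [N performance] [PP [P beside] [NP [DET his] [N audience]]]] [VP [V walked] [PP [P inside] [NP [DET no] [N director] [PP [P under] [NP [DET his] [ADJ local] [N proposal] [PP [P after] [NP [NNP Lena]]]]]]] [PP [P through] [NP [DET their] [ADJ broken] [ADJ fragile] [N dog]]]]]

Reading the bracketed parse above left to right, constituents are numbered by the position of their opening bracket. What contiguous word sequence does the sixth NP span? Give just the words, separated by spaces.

The NP opening brackets appear, in order, over: "a bright performance beside his audience"; "his audience"; "no director under his local proposal after Lena"; "his local proposal after Lena"; "Lena"; "their broken fragile dog". The sixth one spans "their broken fragile dog".

their broken fragile dog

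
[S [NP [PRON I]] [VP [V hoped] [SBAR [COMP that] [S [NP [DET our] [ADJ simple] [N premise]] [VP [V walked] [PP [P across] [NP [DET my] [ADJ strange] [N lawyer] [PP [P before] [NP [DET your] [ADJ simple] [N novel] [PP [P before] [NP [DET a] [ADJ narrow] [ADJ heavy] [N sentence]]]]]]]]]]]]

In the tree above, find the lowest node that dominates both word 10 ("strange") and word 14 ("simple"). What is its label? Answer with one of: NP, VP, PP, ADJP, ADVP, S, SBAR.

NP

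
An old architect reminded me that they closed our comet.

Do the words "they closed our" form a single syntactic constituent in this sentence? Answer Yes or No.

The smallest constituent containing the whole sequence is the clause [S they closed our comet], but the sequence is only part of it — it straddles the boundary between noun phrase "they" and verb phrase "closed our comet".

No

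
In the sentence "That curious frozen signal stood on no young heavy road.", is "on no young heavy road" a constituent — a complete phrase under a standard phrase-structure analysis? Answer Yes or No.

Yes

These words form the whole prepositional phrase headed by "on", so yes — one constituent.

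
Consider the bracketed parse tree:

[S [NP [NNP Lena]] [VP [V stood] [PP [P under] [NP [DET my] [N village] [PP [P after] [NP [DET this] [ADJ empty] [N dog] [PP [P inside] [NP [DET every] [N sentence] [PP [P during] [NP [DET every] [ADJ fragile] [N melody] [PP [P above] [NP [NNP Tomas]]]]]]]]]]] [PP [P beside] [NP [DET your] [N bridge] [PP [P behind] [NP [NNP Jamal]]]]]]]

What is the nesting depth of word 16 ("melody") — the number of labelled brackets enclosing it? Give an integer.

11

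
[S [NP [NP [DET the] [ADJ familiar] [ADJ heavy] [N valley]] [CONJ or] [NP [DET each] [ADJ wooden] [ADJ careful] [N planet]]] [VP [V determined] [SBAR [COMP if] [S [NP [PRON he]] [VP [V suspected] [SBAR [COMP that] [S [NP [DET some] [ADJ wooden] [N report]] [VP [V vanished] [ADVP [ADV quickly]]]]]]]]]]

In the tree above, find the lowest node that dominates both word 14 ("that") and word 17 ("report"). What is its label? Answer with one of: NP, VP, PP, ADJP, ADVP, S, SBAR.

SBAR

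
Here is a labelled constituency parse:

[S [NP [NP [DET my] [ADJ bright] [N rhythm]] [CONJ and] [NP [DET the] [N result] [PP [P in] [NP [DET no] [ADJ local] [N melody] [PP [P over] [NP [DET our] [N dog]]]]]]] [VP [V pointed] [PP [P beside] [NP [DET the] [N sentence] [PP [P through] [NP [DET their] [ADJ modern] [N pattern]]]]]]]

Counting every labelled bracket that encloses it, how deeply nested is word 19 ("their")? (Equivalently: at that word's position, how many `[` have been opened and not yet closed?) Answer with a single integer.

7

The word sits inside DET, which is inside NP, inside PP, inside NP, inside PP, inside VP, inside S — 7 brackets in all.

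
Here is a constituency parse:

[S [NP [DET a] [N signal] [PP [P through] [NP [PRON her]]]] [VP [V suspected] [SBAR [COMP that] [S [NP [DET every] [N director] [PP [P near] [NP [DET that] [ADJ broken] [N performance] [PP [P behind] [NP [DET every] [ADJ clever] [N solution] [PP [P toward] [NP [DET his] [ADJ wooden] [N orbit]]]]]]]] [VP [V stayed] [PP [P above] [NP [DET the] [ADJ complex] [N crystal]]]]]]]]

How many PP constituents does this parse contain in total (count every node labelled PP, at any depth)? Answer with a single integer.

5

Listing each PP by its span: [PP through her]; [PP near that broken performance behind every clever solution toward his wooden orbit]; [PP behind every clever solution toward his wooden orbit]; [PP toward his wooden orbit]; [PP above the complex crystal] — that makes 5.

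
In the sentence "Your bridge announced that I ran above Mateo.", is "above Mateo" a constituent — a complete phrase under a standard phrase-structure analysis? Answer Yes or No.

Yes

The sequence corresponds to a single PP node — the prepositional phrase "above Mateo".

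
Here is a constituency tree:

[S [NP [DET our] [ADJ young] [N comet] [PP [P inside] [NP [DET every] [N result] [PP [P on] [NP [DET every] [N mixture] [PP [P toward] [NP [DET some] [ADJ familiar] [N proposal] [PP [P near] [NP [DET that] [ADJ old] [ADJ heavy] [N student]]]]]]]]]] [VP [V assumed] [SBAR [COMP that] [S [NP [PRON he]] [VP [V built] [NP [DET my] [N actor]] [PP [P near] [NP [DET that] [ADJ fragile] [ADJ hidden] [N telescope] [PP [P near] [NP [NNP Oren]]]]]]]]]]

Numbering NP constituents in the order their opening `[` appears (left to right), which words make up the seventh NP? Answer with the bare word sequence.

my actor

In left-to-right order the NP constituents are "our young comet inside every result on every mixture toward some familiar proposal near that old heavy student"; "every result on every mixture toward some familiar proposal near that old heavy student"; "every mixture toward some familiar proposal near that old heavy student"; "some familiar proposal near that old heavy student"; "that old heavy student"; "he"; "my actor"; "that fragile hidden telescope near Oren"; "Oren". Number 7 is "my actor".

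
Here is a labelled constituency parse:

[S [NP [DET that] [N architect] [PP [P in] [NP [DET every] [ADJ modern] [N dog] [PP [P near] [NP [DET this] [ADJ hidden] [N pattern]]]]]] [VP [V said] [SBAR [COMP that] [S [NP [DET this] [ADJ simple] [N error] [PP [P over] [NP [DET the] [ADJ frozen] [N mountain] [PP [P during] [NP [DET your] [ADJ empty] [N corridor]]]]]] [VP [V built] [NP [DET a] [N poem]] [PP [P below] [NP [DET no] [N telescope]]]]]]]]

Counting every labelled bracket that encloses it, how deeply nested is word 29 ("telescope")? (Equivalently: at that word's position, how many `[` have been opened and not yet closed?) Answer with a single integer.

8

The word sits inside N, which is inside NP, inside PP, inside VP, inside S, inside SBAR, inside VP, inside S — 8 brackets in all.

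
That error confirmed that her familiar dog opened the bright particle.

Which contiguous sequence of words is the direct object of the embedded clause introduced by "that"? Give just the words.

the bright particle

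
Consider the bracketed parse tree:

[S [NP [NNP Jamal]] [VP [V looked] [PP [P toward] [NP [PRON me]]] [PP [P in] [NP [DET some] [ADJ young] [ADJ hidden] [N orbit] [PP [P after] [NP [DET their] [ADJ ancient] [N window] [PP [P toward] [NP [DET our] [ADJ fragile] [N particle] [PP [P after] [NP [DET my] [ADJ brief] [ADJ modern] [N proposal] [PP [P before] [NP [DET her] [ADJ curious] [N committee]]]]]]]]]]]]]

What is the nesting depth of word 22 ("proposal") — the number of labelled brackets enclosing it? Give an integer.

Path from the root down to the word: S → VP → PP → NP → PP → NP → PP → NP → PP → NP → N. That is 11 enclosing brackets.

11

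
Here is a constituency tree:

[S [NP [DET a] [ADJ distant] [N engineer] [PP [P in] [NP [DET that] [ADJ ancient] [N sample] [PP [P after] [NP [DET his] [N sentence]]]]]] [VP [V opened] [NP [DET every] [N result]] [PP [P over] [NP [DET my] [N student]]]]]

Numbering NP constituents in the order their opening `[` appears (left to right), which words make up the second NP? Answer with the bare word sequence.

that ancient sample after his sentence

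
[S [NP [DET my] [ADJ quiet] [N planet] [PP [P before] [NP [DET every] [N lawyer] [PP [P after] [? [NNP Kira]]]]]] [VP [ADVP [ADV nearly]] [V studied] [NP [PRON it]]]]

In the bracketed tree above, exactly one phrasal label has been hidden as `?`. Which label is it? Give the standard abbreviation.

NP

A constituent whose immediate children are NNP 'Kira' is a noun phrase: NP.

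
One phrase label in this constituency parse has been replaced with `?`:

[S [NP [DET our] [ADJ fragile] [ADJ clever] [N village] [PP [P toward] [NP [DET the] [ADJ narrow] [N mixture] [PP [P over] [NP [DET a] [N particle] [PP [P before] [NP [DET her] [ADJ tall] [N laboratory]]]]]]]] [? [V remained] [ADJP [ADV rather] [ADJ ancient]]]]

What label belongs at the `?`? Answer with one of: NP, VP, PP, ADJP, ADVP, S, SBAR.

VP

A constituent whose immediate children are V 'remained', ADJP is a verb phrase: VP.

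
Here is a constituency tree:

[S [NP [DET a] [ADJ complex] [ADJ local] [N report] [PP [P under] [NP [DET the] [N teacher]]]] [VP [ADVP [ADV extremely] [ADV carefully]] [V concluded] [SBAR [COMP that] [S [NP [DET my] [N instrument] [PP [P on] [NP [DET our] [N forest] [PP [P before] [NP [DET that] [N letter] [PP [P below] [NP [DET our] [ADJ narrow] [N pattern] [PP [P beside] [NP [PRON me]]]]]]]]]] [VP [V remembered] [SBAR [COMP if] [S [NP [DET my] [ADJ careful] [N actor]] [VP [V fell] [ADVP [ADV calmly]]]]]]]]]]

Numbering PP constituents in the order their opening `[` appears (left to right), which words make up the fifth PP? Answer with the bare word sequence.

beside me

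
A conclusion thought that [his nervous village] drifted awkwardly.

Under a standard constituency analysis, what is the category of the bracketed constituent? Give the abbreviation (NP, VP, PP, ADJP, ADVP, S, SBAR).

"village" is the head of the bracketed span, so the span is a noun phrase: NP.

NP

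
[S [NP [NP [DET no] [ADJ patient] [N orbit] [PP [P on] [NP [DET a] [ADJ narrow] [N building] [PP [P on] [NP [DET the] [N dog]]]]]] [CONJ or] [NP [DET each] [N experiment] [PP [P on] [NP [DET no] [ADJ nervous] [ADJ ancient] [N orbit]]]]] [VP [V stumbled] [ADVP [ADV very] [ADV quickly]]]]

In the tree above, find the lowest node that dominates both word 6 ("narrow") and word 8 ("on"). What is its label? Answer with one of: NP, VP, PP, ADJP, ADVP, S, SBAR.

NP

Word 6 lies under S → NP → NP → PP → NP → ADJ; word 8 lies under S → NP → NP → PP → NP → PP → P. The lowest shared node is the NP.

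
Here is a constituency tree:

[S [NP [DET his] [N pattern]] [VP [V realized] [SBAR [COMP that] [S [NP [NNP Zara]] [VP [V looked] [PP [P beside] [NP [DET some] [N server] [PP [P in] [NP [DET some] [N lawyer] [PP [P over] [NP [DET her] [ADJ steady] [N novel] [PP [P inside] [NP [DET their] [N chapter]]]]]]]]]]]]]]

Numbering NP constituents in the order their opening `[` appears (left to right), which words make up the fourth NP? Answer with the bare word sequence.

some lawyer over her steady novel inside their chapter

In left-to-right order the NP constituents are "his pattern"; "Zara"; "some server in some lawyer over her steady novel inside their chapter"; "some lawyer over her steady novel inside their chapter"; "her steady novel inside their chapter"; "their chapter". Number 4 is "some lawyer over her steady novel inside their chapter".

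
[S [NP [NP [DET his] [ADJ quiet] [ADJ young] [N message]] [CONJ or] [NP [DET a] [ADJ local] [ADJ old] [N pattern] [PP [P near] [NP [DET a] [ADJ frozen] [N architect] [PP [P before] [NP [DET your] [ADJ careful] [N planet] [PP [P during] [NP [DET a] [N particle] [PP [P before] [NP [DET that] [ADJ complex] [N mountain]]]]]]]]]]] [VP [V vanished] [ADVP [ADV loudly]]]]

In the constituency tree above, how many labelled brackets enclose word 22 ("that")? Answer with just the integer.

12

Counting open brackets not yet closed at "that": [S [NP [NP [PP [NP [PP [NP [PP [NP [PP [NP [DET = 12.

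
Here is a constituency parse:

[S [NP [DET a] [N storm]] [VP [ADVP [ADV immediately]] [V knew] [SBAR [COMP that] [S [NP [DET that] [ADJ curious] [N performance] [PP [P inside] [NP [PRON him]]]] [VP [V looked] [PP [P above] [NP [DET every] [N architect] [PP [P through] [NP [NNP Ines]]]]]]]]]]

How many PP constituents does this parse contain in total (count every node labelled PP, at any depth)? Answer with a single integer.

3

Scanning left to right, an opening `[PP` appears at word positions 9, 12, 15 — 3 in total.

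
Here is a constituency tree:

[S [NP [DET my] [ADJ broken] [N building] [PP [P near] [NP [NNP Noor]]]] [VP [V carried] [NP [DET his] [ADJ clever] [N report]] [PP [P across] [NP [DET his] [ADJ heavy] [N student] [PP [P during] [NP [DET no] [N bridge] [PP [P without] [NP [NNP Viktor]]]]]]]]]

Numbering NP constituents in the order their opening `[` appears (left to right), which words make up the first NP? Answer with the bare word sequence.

my broken building near Noor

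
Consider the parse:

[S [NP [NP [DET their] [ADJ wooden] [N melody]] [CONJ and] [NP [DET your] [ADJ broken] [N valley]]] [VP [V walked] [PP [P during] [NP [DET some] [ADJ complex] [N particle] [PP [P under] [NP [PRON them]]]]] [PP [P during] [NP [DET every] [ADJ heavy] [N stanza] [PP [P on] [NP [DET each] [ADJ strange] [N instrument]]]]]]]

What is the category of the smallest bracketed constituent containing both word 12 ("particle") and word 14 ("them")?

NP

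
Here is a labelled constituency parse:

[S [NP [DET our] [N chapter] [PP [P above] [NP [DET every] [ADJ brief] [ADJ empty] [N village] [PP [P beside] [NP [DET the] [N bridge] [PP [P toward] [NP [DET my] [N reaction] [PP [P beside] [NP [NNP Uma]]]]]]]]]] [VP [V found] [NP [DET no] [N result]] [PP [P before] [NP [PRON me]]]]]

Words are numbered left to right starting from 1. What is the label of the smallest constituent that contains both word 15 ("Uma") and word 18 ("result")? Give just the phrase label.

The smallest bracket enclosing both words is [S our chapter above every brief empty village beside the bridge toward my reaction beside Uma found no result before me], so the label is S.

S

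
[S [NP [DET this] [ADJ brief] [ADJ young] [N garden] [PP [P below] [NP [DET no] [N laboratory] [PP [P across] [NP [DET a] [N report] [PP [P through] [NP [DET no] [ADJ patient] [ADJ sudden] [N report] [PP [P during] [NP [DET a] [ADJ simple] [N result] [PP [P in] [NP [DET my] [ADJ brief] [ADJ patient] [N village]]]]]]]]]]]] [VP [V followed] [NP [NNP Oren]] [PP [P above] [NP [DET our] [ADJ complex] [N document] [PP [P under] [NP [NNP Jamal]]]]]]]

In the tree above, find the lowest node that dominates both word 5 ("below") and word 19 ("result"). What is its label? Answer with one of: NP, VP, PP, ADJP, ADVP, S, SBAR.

PP

Word 5 lies under S → NP → PP → P; word 19 lies under S → NP → PP → NP → PP → NP → PP → NP → PP → NP → N. The lowest shared node is the PP.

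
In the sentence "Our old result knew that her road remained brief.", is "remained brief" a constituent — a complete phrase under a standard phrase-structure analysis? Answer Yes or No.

Yes

"remained brief" is exactly the verb phrase [VP remained brief], a complete constituent.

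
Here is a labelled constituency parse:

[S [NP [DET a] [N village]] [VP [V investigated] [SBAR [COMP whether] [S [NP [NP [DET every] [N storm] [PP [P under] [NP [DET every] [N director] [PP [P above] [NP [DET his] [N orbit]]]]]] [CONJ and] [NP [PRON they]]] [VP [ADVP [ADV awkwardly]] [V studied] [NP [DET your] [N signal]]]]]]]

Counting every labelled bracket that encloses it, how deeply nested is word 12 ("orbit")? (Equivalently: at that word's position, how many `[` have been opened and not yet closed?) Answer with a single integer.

The word sits inside N, which is inside NP, inside PP, inside NP, inside PP, inside NP, inside NP, inside S, inside SBAR, inside VP, inside S — 11 brackets in all.

11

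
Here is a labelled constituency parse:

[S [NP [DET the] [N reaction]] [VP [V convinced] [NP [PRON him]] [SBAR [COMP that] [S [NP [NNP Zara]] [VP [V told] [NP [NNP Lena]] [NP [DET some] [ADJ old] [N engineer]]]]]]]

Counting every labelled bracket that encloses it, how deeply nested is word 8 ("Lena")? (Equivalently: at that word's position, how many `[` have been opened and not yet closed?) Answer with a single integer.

Counting open brackets not yet closed at "Lena": [S [VP [SBAR [S [VP [NP [NNP = 7.

7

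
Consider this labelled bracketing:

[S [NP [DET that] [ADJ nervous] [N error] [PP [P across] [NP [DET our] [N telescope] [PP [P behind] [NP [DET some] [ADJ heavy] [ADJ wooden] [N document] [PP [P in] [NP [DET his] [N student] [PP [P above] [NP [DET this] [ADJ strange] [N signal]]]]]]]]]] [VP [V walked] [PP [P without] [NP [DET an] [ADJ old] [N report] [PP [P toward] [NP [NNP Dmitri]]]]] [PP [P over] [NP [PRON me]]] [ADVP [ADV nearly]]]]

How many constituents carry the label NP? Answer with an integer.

8

Listing each NP by its span: [NP that nervous error across our telescope behind some heavy wooden document in his student above this strange signal]; [NP our telescope behind some heavy wooden document in his student above this strange signal]; [NP some heavy wooden document in his student above this strange signal]; [NP his student above this strange signal]; [NP this strange signal]; [NP an old report toward Dmitri] … — that makes 8.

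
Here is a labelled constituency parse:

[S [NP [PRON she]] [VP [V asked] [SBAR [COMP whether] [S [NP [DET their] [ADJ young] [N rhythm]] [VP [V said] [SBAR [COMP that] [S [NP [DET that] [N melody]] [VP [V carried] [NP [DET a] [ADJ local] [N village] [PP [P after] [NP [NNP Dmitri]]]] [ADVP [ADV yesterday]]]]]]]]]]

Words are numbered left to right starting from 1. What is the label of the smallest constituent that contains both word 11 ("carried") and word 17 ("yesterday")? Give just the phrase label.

VP

The smallest bracket enclosing both words is [VP carried a local village after Dmitri yesterday], so the label is VP.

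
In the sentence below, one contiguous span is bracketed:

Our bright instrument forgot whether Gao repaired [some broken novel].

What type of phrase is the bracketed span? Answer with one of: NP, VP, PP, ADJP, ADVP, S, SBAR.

NP

The span is built around the noun "novel" — a noun phrase (NP).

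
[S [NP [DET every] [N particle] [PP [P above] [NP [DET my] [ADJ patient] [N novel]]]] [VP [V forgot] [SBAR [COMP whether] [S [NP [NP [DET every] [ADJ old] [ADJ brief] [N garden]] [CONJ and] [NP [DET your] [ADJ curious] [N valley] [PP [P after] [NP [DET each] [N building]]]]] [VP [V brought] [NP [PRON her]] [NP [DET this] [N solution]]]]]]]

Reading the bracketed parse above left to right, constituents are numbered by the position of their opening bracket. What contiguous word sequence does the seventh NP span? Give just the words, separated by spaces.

her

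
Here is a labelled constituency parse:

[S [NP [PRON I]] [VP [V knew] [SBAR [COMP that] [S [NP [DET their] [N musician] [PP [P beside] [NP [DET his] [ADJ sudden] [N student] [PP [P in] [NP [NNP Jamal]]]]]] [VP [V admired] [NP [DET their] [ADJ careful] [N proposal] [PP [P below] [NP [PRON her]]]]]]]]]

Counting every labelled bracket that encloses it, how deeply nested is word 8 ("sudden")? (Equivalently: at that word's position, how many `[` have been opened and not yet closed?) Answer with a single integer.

8

Path from the root down to the word: S → VP → SBAR → S → NP → PP → NP → ADJ. That is 8 enclosing brackets.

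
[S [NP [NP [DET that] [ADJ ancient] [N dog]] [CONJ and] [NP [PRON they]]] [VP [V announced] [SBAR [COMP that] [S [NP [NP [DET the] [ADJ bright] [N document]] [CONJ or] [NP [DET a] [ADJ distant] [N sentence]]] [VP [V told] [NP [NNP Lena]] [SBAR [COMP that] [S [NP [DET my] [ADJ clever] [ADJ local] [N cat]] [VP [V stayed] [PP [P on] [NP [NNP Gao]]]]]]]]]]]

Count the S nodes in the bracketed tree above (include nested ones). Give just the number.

3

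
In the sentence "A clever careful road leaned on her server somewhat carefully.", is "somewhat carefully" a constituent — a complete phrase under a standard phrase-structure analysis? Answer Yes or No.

The sequence corresponds to a single ADVP node — the adverb phrase "somewhat carefully".

Yes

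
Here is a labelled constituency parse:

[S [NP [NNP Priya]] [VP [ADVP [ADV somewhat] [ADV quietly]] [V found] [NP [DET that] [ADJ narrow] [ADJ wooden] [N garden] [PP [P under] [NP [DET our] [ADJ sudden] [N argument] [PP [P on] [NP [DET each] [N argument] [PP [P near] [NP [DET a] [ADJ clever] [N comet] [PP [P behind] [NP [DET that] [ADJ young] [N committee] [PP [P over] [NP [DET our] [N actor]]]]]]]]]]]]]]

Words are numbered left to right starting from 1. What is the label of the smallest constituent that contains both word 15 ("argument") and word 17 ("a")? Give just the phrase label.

NP

Both words fall inside [NP each argument near a clever comet behind that young committee over our actor] (words 14–26), and no smaller constituent contains them both. Label: NP.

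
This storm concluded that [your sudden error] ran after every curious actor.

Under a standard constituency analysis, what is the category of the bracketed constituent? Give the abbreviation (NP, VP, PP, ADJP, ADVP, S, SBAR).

NP

"error" is the head of the bracketed span, so the span is a noun phrase: NP.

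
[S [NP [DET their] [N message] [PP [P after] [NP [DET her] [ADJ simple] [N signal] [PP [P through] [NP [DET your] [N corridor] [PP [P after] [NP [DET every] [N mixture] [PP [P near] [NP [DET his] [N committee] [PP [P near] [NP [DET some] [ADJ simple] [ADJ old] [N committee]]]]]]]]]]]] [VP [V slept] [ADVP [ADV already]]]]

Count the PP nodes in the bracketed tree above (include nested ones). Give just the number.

5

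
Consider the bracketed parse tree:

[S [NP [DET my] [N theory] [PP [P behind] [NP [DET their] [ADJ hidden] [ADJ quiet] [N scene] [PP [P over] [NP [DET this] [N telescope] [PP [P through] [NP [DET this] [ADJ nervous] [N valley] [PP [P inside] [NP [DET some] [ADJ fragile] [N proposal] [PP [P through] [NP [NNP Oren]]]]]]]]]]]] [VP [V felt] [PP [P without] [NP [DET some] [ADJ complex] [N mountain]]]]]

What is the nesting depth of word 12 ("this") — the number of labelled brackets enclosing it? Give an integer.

9

Path from the root down to the word: S → NP → PP → NP → PP → NP → PP → NP → DET. That is 9 enclosing brackets.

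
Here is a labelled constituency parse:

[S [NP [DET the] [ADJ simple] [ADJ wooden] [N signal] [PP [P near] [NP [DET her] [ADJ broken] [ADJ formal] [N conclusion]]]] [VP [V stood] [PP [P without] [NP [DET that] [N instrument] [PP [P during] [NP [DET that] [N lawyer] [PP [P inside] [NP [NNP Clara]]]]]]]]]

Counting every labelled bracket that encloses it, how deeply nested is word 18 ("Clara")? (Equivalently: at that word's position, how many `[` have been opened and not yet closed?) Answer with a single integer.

9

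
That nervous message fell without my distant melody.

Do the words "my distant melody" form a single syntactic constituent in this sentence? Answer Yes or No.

Yes

These words form the whole noun phrase headed by "melody", so yes — one constituent.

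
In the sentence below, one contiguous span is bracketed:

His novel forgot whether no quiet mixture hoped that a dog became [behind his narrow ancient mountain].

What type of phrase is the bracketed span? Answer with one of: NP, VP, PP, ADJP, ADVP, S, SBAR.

PP

"behind" is the head of the bracketed span, so the span is a prepositional phrase: PP.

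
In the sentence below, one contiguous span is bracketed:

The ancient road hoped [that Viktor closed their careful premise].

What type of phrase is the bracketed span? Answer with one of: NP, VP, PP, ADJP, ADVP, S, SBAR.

SBAR

The span is built around the complementizer "that" — a subordinate clause (SBAR).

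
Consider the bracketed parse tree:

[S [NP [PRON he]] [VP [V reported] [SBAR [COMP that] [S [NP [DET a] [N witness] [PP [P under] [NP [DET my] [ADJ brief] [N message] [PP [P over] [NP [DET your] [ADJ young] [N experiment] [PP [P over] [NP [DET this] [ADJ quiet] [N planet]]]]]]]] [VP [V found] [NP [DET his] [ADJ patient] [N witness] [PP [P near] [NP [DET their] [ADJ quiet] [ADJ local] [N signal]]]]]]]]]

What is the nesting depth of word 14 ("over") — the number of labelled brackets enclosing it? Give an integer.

11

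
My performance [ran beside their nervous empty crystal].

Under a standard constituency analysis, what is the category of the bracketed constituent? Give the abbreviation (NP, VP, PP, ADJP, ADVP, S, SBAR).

"ran" is the head of the bracketed span, so the span is a verb phrase: VP.

VP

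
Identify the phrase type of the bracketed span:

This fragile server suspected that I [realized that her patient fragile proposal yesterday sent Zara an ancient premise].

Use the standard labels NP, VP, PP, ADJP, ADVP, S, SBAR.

VP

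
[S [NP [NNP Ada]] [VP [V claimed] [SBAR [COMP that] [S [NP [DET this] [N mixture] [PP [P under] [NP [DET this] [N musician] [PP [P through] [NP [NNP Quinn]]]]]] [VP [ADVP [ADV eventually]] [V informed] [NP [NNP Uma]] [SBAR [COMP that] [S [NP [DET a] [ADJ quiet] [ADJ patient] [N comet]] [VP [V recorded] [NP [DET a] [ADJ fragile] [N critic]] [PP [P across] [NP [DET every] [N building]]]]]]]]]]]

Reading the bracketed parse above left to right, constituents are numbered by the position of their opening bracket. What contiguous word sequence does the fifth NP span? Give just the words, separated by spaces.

Uma

The NP opening brackets appear, in order, over: "Ada"; "this mixture under this musician through Quinn"; "this musician through Quinn"; "Quinn"; "Uma"; "a quiet patient comet"; "a fragile critic"; "every building". The fifth one spans "Uma".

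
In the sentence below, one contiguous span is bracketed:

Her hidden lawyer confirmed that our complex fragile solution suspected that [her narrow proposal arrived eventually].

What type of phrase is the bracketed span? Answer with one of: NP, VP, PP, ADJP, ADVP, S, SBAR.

S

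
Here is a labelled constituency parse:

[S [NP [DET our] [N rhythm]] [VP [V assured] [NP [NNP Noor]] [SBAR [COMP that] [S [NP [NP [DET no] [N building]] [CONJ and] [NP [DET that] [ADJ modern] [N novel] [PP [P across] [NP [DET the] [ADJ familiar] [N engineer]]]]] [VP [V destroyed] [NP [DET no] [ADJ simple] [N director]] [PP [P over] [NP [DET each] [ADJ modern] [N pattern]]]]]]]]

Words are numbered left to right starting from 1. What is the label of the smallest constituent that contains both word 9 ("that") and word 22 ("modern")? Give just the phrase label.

Both words fall inside [S no building and that modern novel across the familiar engineer destroyed no simple director over each modern pattern] (words 6–23), and no smaller constituent contains them both. Label: S.

S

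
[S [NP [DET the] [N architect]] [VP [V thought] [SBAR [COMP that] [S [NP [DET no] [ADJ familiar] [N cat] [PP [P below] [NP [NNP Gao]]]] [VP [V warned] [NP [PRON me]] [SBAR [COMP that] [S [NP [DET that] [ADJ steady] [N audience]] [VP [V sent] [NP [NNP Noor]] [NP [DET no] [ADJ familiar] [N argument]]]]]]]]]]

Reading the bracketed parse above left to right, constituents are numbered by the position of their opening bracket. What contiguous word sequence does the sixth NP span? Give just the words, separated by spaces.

Opening `[NP` markers occur at word positions 1, 5, 9, 11, 13, 17, 18; the sixth of these opens the constituent [NP Noor].

Noor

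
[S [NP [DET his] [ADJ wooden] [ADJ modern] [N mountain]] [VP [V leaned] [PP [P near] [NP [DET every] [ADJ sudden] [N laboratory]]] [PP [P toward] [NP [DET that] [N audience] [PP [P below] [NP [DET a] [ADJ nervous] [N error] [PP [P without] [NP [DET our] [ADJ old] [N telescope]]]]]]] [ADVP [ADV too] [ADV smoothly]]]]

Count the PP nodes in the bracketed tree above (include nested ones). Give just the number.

Listing each PP by its span: [PP near every sudden laboratory]; [PP toward that audience below a nervous error without our old telescope]; [PP below a nervous error without our old telescope]; [PP without our old telescope] — that makes 4.

4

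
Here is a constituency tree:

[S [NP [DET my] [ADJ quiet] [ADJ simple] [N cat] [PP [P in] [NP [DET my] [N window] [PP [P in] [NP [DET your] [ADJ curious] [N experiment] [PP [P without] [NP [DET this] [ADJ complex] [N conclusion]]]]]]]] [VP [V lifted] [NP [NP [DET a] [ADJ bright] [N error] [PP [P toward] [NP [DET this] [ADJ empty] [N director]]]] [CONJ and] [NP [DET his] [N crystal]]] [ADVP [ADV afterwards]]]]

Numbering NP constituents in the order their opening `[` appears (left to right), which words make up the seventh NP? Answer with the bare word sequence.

The NP opening brackets appear, in order, over: "my quiet simple cat in my window in your curious experiment without this complex conclusion"; "my window in your curious experiment without this complex conclusion"; "your curious experiment without this complex conclusion"; "this complex conclusion"; "a bright error toward this empty director and his crystal"; "a bright error toward this empty director"; "this empty director"; "his crystal". The seventh one spans "this empty director".

this empty director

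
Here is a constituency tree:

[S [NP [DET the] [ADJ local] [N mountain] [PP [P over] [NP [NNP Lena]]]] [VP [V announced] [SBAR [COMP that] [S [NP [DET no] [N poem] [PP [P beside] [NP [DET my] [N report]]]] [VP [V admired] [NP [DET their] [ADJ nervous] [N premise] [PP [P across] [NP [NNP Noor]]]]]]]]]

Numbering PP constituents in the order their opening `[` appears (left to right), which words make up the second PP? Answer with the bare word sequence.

beside my report

In left-to-right order the PP constituents are "over Lena"; "beside my report"; "across Noor". Number 2 is "beside my report".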